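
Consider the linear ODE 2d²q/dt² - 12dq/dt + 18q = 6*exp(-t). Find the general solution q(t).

Divide through by 2: q'' - 6q' + 9q = 3*exp(-t).
Characteristic equation r² - 6r + 9 = 0 has discriminant (-6)² - 4·(9) = 0, so r = 3 is a repeated root.
Hence q_h = (C1 + C2*t)*exp(3*t).
Try q_p = A*exp(-t). Substituting into the equation and dividing by exp(-t) gives A = 3/16, so q_p = 3*exp(-t)/16.

q = 3*exp(-t)/16 + C1*exp(3*t) + C2*t*exp(3*t)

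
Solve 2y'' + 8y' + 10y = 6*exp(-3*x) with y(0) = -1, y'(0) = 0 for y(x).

Divide through by 2: y'' + 4y' + 5y = 3*exp(-3*x).
Characteristic equation r² + 4r + 5 = 0 has discriminant (4)² - 4·(5) = -4 < 0, so r = -2 ± i.
Hence y_h = C1*cos(x)*exp(-2*x) + C2*exp(-2*x)*sin(x).
Try y_p = A*exp(-3*x). Substituting into the equation and dividing by exp(-3*x) gives A = 3/2, so y_p = 3*exp(-3*x)/2.
General solution: y = 3*exp(-3*x)/2 + C1*cos(x)*exp(-2*x) + C2*exp(-2*x)*sin(x).
Apply the initial conditions: y(0) = 3/2 + C1 = -1 and y'(0) = -9/2 + C2 - 2*C1 = 0. Solving gives C1 = -5/2, C2 = -1/2.

y = 3*exp(-3*x)/2 - 5*cos(x)*exp(-2*x)/2 - exp(-2*x)*sin(x)/2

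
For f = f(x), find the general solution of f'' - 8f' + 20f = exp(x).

f = exp(x)/13 + C1*cos(2*x)*exp(4*x) + C2*exp(4*x)*sin(2*x)

Characteristic equation r² - 8r + 20 = 0 has discriminant (-8)² - 4·(20) = -16 < 0, so r = 4 ± 2i.
Hence f_h = C1*cos(2*x)*exp(4*x) + C2*exp(4*x)*sin(2*x).
Try f_p = A*exp(x). Substituting into the equation and dividing by exp(x) gives A = 1/13, so f_p = exp(x)/13.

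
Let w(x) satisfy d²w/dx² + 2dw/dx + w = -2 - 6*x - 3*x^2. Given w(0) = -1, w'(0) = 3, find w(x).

w = -8 - 3*x**2 + 6*x + 7*exp(-x) + 4*x*exp(-x)

Characteristic equation r² + 2r + 1 = 0 has discriminant (2)² - 4·(1) = 0, so r = -1 is a repeated root.
Hence w_h = (C1 + C2*x)*exp(-x).
For the particular solution try w_p = A0 + A1*x + A2*x^2. Substituting and matching coefficients of each power of x gives A0 = -8, A1 = 6, A2 = -3, so w_p = -8 - 3*x^2 + 6*x.
General solution: w = -8 - 3*x^2 + 6*x + C1*exp(-x) + C2*x*exp(-x).
Apply the initial conditions: w(0) = -8 + C1 = -1 and w'(0) = 6 + C2 - C1 = 3. Solving gives C1 = 7, C2 = 4.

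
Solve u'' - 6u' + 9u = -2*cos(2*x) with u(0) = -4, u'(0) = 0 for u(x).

u = -666*exp(3*x)/169 - 10*cos(2*x)/169 + 24*sin(2*x)/169 + 150*x*exp(3*x)/13

Characteristic equation r² - 6r + 9 = 0 has discriminant (-6)² - 4·(9) = 0, so r = 3 is a repeated root.
Hence u_h = (C1 + C2*x)*exp(3*x).
Try u_p = A*cos(2*x) + B*sin(2*x). Substituting and equating the coefficients of cos(2x) and sin(2x) gives A = -10/169, B = 24/169, so u_p = -10*cos(2*x)/169 + 24*sin(2*x)/169.
General solution: u = -10*cos(2*x)/169 + 24*sin(2*x)/169 + C1*exp(3*x) + C2*x*exp(3*x).
Apply the initial conditions: u(0) = -10/169 + C1 = -4 and u'(0) = 48/169 + C2 + 3*C1 = 0. Solving gives C1 = -666/169, C2 = 150/13.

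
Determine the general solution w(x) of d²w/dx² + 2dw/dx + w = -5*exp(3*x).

Characteristic equation r² + 2r + 1 = 0 has discriminant (2)² - 4·(1) = 0, so r = -1 is a repeated root.
Hence w_h = (C1 + C2*x)*exp(-x).
Try w_p = A*exp(3*x). Substituting into the equation and dividing by exp(3*x) gives A = -5/16, so w_p = -5*exp(3*x)/16.

w = -5*exp(3*x)/16 + C1*exp(-x) + C2*x*exp(-x)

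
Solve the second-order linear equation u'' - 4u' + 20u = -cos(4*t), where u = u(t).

u = -cos(4*t)/68 + sin(4*t)/17 + C1*cos(4*t)*exp(2*t) + C2*exp(2*t)*sin(4*t)

Characteristic equation r² - 4r + 20 = 0 has discriminant (-4)² - 4·(20) = -64 < 0, so r = 2 ± 4i.
Hence u_h = C1*cos(4*t)*exp(2*t) + C2*exp(2*t)*sin(4*t).
Try u_p = A*cos(4*t) + B*sin(4*t). Substituting and equating the coefficients of cos(4t) and sin(4t) gives A = -1/68, B = 1/17, so u_p = -cos(4*t)/68 + sin(4*t)/17.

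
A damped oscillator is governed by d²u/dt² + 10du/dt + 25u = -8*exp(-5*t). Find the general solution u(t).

Characteristic equation r² + 10r + 25 = 0 has discriminant (10)² - 4·(25) = 0, so r = -5 is a repeated root.
Hence u_h = (C1 + C2*t)*exp(-5*t).
Since exp(-5*t) solves the homogeneous equation (r = -5 is a root of multiplicity 2), multiply the trial by t^2. Try u_p = A*t^2*exp(-5*t). Substituting into the equation and dividing by exp(-5*t) gives A = -4, so u_p = -4*t^2*exp(-5*t).

u = C1*exp(-5*t) - 4*t**2*exp(-5*t) + C2*t*exp(-5*t)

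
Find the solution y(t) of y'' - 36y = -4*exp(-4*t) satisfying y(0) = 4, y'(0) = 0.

y = exp(-4*t)/5 + 11*exp(-6*t)/6 + 59*exp(6*t)/30

Characteristic equation r² - 36 = 0 factors as (r - 6)(r + 6) = 0, so r = 6, -6.
Hence y_h = C1*exp(6*t) + C2*exp(-6*t).
Try y_p = A*exp(-4*t). Substituting into the equation and dividing by exp(-4*t) gives A = 1/5, so y_p = exp(-4*t)/5.
General solution: y = exp(-4*t)/5 + C1*exp(6*t) + C2*exp(-6*t).
Apply the initial conditions: y(0) = 1/5 + C1 + C2 = 4 and y'(0) = -4/5 - 6*C2 + 6*C1 = 0. Solving gives C1 = 59/30, C2 = 11/6.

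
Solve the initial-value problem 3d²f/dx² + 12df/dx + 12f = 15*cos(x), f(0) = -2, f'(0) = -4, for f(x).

Divide through by 3: f'' + 4f' + 4f = 5*cos(x).
Characteristic equation r² + 4r + 4 = 0 has discriminant (4)² - 4·(4) = 0, so r = -2 is a repeated root.
Hence f_h = (C1 + C2*x)*exp(-2*x).
Try f_p = A*cos(x) + B*sin(x). Substituting and equating the coefficients of cos(x) and sin(x) gives A = 3/5, B = 4/5, so f_p = 3*cos(x)/5 + 4*sin(x)/5.
General solution: f = 3*cos(x)/5 + 4*sin(x)/5 + C1*exp(-2*x) + C2*x*exp(-2*x).
Apply the initial conditions: f(0) = 3/5 + C1 = -2 and f'(0) = 4/5 + C2 - 2*C1 = -4. Solving gives C1 = -13/5, C2 = -10.

f = -13*exp(-2*x)/5 + 3*cos(x)/5 + 4*sin(x)/5 - 10*x*exp(-2*x)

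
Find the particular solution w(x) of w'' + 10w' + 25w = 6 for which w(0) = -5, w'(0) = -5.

w = 6/25 - 131*exp(-5*x)/25 - 156*x*exp(-5*x)/5

Characteristic equation r² + 10r + 25 = 0 has discriminant (10)² - 4·(25) = 0, so r = -5 is a repeated root.
Hence w_h = (C1 + C2*x)*exp(-5*x).
For the particular solution try w_p = A0. Substituting and matching coefficients of each power of x gives A0 = 6/25, so w_p = 6/25.
General solution: w = 6/25 + C1*exp(-5*x) + C2*x*exp(-5*x).
Apply the initial conditions: w(0) = 6/25 + C1 = -5 and w'(0) = C2 - 5*C1 = -5. Solving gives C1 = -131/25, C2 = -156/5.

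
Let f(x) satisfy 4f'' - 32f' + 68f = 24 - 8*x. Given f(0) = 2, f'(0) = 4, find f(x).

f = 86/289 - 2*x/17 - 778*exp(4*x)*sin(x)/289 + 492*cos(x)*exp(4*x)/289

Divide through by 4: f'' - 8f' + 17f = 6 - 2*x.
Characteristic equation r² - 8r + 17 = 0 has discriminant (-8)² - 4·(17) = -4 < 0, so r = 4 ± i.
Hence f_h = C1*cos(x)*exp(4*x) + C2*exp(4*x)*sin(x).
For the particular solution try f_p = A0 + A1*x. Substituting and matching coefficients of each power of x gives A0 = 86/289, A1 = -2/17, so f_p = 86/289 - 2*x/17.
General solution: f = 86/289 - 2*x/17 + C1*cos(x)*exp(4*x) + C2*exp(4*x)*sin(x).
Apply the initial conditions: f(0) = 86/289 + C1 = 2 and f'(0) = -2/17 + C2 + 4*C1 = 4. Solving gives C1 = 492/289, C2 = -778/289.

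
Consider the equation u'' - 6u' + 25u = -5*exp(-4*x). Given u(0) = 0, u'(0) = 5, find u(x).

Characteristic equation r² - 6r + 25 = 0 has discriminant (-6)² - 4·(25) = -64 < 0, so r = 3 ± 4i.
Hence u_h = C1*cos(4*x)*exp(3*x) + C2*exp(3*x)*sin(4*x).
Try u_p = A*exp(-4*x). Substituting into the equation and dividing by exp(-4*x) gives A = -1/13, so u_p = -exp(-4*x)/13.
General solution: u = -exp(-4*x)/13 + C1*cos(4*x)*exp(3*x) + C2*exp(3*x)*sin(4*x).
Apply the initial conditions: u(0) = -1/13 + C1 = 0 and u'(0) = 4/13 + 3*C1 + 4*C2 = 5. Solving gives C1 = 1/13, C2 = 29/26.

u = -exp(-4*x)/13 + cos(4*x)*exp(3*x)/13 + 29*exp(3*x)*sin(4*x)/26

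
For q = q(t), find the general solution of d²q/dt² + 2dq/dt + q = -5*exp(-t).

Characteristic equation r² + 2r + 1 = 0 has discriminant (2)² - 4·(1) = 0, so r = -1 is a repeated root.
Hence q_h = (C1 + C2*t)*exp(-t).
Since exp(-t) solves the homogeneous equation (r = -1 is a root of multiplicity 2), multiply the trial by t^2. Try q_p = A*t^2*exp(-t). Substituting into the equation and dividing by exp(-t) gives A = -5/2, so q_p = -5*t^2*exp(-t)/2.

q = C1*exp(-t) - 5*t**2*exp(-t)/2 + C2*t*exp(-t)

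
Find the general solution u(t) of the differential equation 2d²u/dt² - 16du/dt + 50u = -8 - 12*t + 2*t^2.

u = -3622/15625 - 134*t/625 + t**2/25 + C1*cos(3*t)*exp(4*t) + C2*exp(4*t)*sin(3*t)

Divide through by 2: u'' - 8u' + 25u = -4 + t^2 - 6*t.
Characteristic equation r² - 8r + 25 = 0 has discriminant (-8)² - 4·(25) = -36 < 0, so r = 4 ± 3i.
Hence u_h = C1*cos(3*t)*exp(4*t) + C2*exp(4*t)*sin(3*t).
For the particular solution try u_p = A0 + A1*t + A2*t^2. Substituting and matching coefficients of each power of t gives A0 = -2**(201/227)*3**(17/227)*5**(243/454)*7**(73/454)/28, A1 = -134/625, A2 = 1/25, so u_p = -3622/15625 - 134*t/625 + t^2/25.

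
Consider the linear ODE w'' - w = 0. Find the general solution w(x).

Characteristic equation r² - 1 = 0 factors as (r - 1)(r + 1) = 0, so r = 1, -1.
Hence w_h = C1*exp(x) + C2*exp(-x).

w = C1*exp(x) + C2*exp(-x)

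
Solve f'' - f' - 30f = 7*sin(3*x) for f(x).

f = -91*sin(3*x)/510 + 7*cos(3*x)/510 + C1*exp(-5*x) + C2*exp(6*x)

Characteristic equation r² - r - 30 = 0 factors as (r + 5)(r - 6) = 0, so r = -5, 6.
Hence f_h = C1*exp(-5*x) + C2*exp(6*x).
Try f_p = A*cos(3*x) + B*sin(3*x). Substituting and equating the coefficients of cos(3x) and sin(3x) gives A = 7/510, B = -91/510, so f_p = -91*sin(3*x)/510 + 7*cos(3*x)/510.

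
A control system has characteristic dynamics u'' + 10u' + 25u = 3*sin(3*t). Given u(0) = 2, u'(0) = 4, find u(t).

Characteristic equation r² + 10r + 25 = 0 has discriminant (10)² - 4·(25) = 0, so r = -5 is a repeated root.
Hence u_h = (C1 + C2*t)*exp(-5*t).
Try u_p = A*cos(3*t) + B*sin(3*t). Substituting and equating the coefficients of cos(3t) and sin(3t) gives A = -45/578, B = 12/289, so u_p = -45*cos(3*t)/578 + 12*sin(3*t)/289.
General solution: u = -45*cos(3*t)/578 + 12*sin(3*t)/289 + C1*exp(-5*t) + C2*t*exp(-5*t).
Apply the initial conditions: u(0) = -45/578 + C1 = 2 and u'(0) = 36/289 + C2 - 5*C1 = 4. Solving gives C1 = 1201/578, C2 = 485/34.

u = -45*cos(3*t)/578 + 12*sin(3*t)/289 + 1201*exp(-5*t)/578 + 485*t*exp(-5*t)/34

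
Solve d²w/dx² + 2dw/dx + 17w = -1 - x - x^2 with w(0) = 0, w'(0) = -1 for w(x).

Characteristic equation r² + 2r + 17 = 0 has discriminant (2)² - 4·(17) = -64 < 0, so r = -1 ± 4i.
Hence w_h = C1*cos(4*x)*exp(-x) + C2*exp(-x)*sin(4*x).
For the particular solution try w_p = A0 + A1*x + A2*x^2. Substituting and matching coefficients of each power of x gives A0 = -229/4913, A1 = -13/289, A2 = -1/17, so w_p = -229/4913 - 13*x/289 - x^2/17.
General solution: w = -229/4913 - 13*x/289 - x^2/17 + C1*cos(4*x)*exp(-x) + C2*exp(-x)*sin(4*x).
Apply the initial conditions: w(0) = -229/4913 + C1 = 0 and w'(0) = -13/289 - C1 + 4*C2 = -1. Solving gives C1 = 229/4913, C2 = -4463/19652.

w = -229/4913 - 13*x/289 - x**2/17 - 4463*exp(-x)*sin(4*x)/19652 + 229*cos(4*x)*exp(-x)/4913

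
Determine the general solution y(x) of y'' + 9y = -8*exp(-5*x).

Characteristic equation r² + 9 = 0 has discriminant (0)² - 4·(9) = -36 < 0, so r = ± 3i.
Hence y_h = C1*cos(3*x) + C2*sin(3*x).
Try y_p = A*exp(-5*x). Substituting into the equation and dividing by exp(-5*x) gives A = -4/17, so y_p = -4*exp(-5*x)/17.

y = -4*exp(-5*x)/17 + C1*cos(3*x) + C2*sin(3*x)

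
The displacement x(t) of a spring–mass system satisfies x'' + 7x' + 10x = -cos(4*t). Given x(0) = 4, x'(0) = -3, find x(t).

x = -70*exp(-5*t)/41 - 7*sin(4*t)/205 + 3*cos(4*t)/410 + 57*exp(-2*t)/10

Characteristic equation r² + 7r + 10 = 0 factors as (r + 5)(r + 2) = 0, so r = -5, -2.
Hence x_h = C1*exp(-5*t) + C2*exp(-2*t).
Try x_p = A*cos(4*t) + B*sin(4*t). Substituting and equating the coefficients of cos(4t) and sin(4t) gives A = 3/410, B = -7/205, so x_p = -7*sin(4*t)/205 + 3*cos(4*t)/410.
General solution: x = -7*sin(4*t)/205 + 3*cos(4*t)/410 + C1*exp(-5*t) + C2*exp(-2*t).
Apply the initial conditions: x(0) = 3/410 + C1 + C2 = 4 and x'(0) = -28/205 - 5*C1 - 2*C2 = -3. Solving gives C1 = -70/41, C2 = 57/10.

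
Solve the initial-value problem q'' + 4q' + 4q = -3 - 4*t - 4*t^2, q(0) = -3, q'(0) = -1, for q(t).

q = -5/4 + t - t**2 - 7*exp(-2*t)/4 - 11*t*exp(-2*t)/2

Characteristic equation r² + 4r + 4 = 0 has discriminant (4)² - 4·(4) = 0, so r = -2 is a repeated root.
Hence q_h = (C1 + C2*t)*exp(-2*t).
For the particular solution try q_p = A0 + A1*t + A2*t^2. Substituting and matching coefficients of each power of t gives A0 = -5/4, A1 = 1, A2 = -1, so q_p = -5/4 + t - t^2.
General solution: q = -5/4 + t - t^2 + C1*exp(-2*t) + C2*t*exp(-2*t).
Apply the initial conditions: q(0) = -5/4 + C1 = -3 and q'(0) = 1 + C2 - 2*C1 = -1. Solving gives C1 = -7/4, C2 = -11/2.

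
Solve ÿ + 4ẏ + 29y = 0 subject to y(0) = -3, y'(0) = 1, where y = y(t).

Characteristic equation r² + 4r + 29 = 0 has discriminant (4)² - 4·(29) = -100 < 0, so r = -2 ± 5i.
Hence y_h = C1*cos(5*t)*exp(-2*t) + C2*exp(-2*t)*sin(5*t).
Apply the initial conditions: y(0) = C1 = -3 and y'(0) = -2*C1 + 5*C2 = 1. Solving gives C1 = -3, C2 = -1.

y = -exp(-2*t)*sin(5*t) - 3*cos(5*t)*exp(-2*t)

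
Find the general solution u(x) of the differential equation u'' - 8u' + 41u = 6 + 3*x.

u = 270/1681 + 3*x/41 + C1*cos(5*x)*exp(4*x) + C2*exp(4*x)*sin(5*x)

Characteristic equation r² - 8r + 41 = 0 has discriminant (-8)² - 4·(41) = -100 < 0, so r = 4 ± 5i.
Hence u_h = C1*cos(5*x)*exp(4*x) + C2*exp(4*x)*sin(5*x).
For the particular solution try u_p = A0 + A1*x. Substituting and matching coefficients of each power of x gives A0 = 270/1681, A1 = 3/41, so u_p = 270/1681 + 3*x/41.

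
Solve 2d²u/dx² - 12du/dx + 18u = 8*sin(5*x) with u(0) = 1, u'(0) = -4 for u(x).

u = -16*sin(5*x)/289 + 30*cos(5*x)/289 + 259*exp(3*x)/289 - 109*x*exp(3*x)/17

Divide through by 2: u'' - 6u' + 9u = 4*sin(5*x).
Characteristic equation r² - 6r + 9 = 0 has discriminant (-6)² - 4·(9) = 0, so r = 3 is a repeated root.
Hence u_h = (C1 + C2*x)*exp(3*x).
Try u_p = A*cos(5*x) + B*sin(5*x). Substituting and equating the coefficients of cos(5x) and sin(5x) gives A = 30/289, B = -16/289, so u_p = -16*sin(5*x)/289 + 30*cos(5*x)/289.
General solution: u = -16*sin(5*x)/289 + 30*cos(5*x)/289 + C1*exp(3*x) + C2*x*exp(3*x).
Apply the initial conditions: u(0) = 30/289 + C1 = 1 and u'(0) = -80/289 + C2 + 3*C1 = -4. Solving gives C1 = 259/289, C2 = -109/17.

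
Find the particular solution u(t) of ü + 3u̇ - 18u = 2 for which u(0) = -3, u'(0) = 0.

u = -1/9 - 52*exp(3*t)/27 - 26*exp(-6*t)/27

Characteristic equation r² + 3r - 18 = 0 factors as (r + 6)(r - 3) = 0, so r = -6, 3.
Hence u_h = C1*exp(-6*t) + C2*exp(3*t).
For the particular solution try u_p = A0. Substituting and matching coefficients of each power of t gives A0 = -1/9, so u_p = -1/9.
General solution: u = -1/9 + C1*exp(-6*t) + C2*exp(3*t).
Apply the initial conditions: u(0) = -1/9 + C1 + C2 = -3 and u'(0) = -6*C1 + 3*C2 = 0. Solving gives C1 = -26/27, C2 = -52/27.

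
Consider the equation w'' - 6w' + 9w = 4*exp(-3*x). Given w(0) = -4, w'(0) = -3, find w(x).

Characteristic equation r² - 6r + 9 = 0 has discriminant (-6)² - 4·(9) = 0, so r = 3 is a repeated root.
Hence w_h = (C1 + C2*x)*exp(3*x).
Try w_p = A*exp(-3*x). Substituting into the equation and dividing by exp(-3*x) gives A = 1/9, so w_p = exp(-3*x)/9.
General solution: w = exp(-3*x)/9 + C1*exp(3*x) + C2*x*exp(3*x).
Apply the initial conditions: w(0) = 1/9 + C1 = -4 and w'(0) = -1/3 + C2 + 3*C1 = -3. Solving gives C1 = -37/9, C2 = 29/3.

w = -37*exp(3*x)/9 + exp(-3*x)/9 + 29*x*exp(3*x)/3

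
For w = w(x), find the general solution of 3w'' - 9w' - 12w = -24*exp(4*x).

Divide through by 3: w'' - 3w' - 4w = -8*exp(4*x).
Characteristic equation r² - 3r - 4 = 0 factors as (r - 4)(r + 1) = 0, so r = 4, -1.
Hence w_h = C1*exp(4*x) + C2*exp(-x).
Since exp(4*x) solves the homogeneous equation (r = 4 is a root of multiplicity 1), multiply the trial by x. Try w_p = A*x*exp(4*x). Substituting into the equation and dividing by exp(4*x) gives A = -8/5, so w_p = -8*x*exp(4*x)/5.

w = C1*exp(4*x) + C2*exp(-x) - 8*x*exp(4*x)/5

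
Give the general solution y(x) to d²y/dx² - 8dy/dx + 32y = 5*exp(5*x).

Characteristic equation r² - 8r + 32 = 0 has discriminant (-8)² - 4·(32) = -64 < 0, so r = 4 ± 4i.
Hence y_h = C1*cos(4*x)*exp(4*x) + C2*exp(4*x)*sin(4*x).
Try y_p = A*exp(5*x). Substituting into the equation and dividing by exp(5*x) gives A = 5/17, so y_p = 5*exp(5*x)/17.

y = 5*exp(5*x)/17 + C1*cos(4*x)*exp(4*x) + C2*exp(4*x)*sin(4*x)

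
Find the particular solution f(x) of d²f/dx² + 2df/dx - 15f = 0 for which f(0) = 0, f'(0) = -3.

f = -3*exp(3*x)/8 + 3*exp(-5*x)/8

Characteristic equation r² + 2r - 15 = 0 factors as (r - 3)(r + 5) = 0, so r = 3, -5.
Hence f_h = C1*exp(3*x) + C2*exp(-5*x).
Apply the initial conditions: f(0) = C1 + C2 = 0 and f'(0) = -5*C2 + 3*C1 = -3. Solving gives C1 = -3/8, C2 = 3/8.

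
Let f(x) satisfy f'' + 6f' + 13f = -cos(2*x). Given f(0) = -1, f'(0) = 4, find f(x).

f = -4*sin(2*x)/75 - cos(2*x)/25 - 24*cos(2*x)*exp(-3*x)/25 + 46*exp(-3*x)*sin(2*x)/75

Characteristic equation r² + 6r + 13 = 0 has discriminant (6)² - 4·(13) = -16 < 0, so r = -3 ± 2i.
Hence f_h = C1*cos(2*x)*exp(-3*x) + C2*exp(-3*x)*sin(2*x).
Try f_p = A*cos(2*x) + B*sin(2*x). Substituting and equating the coefficients of cos(2x) and sin(2x) gives A = -1/25, B = -4/75, so f_p = -4*sin(2*x)/75 - cos(2*x)/25.
General solution: f = -4*sin(2*x)/75 - cos(2*x)/25 + C1*cos(2*x)*exp(-3*x) + C2*exp(-3*x)*sin(2*x).
Apply the initial conditions: f(0) = -1/25 + C1 = -1 and f'(0) = -8/75 - 3*C1 + 2*C2 = 4. Solving gives C1 = -24/25, C2 = 46/75.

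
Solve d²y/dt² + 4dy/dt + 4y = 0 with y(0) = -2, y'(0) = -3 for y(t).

y = -2*exp(-2*t) - 7*t*exp(-2*t)

Characteristic equation r² + 4r + 4 = 0 has discriminant (4)² - 4·(4) = 0, so r = -2 is a repeated root.
Hence y_h = (C1 + C2*t)*exp(-2*t).
Apply the initial conditions: y(0) = C1 = -2 and y'(0) = C2 - 2*C1 = -3. Solving gives C1 = -2, C2 = -7.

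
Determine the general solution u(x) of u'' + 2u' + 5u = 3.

Characteristic equation r² + 2r + 5 = 0 has discriminant (2)² - 4·(5) = -16 < 0, so r = -1 ± 2i.
Hence u_h = C1*cos(2*x)*exp(-x) + C2*exp(-x)*sin(2*x).
For the particular solution try u_p = A0. Substituting and matching coefficients of each power of x gives A0 = 3/5, so u_p = 3/5.

u = 3/5 + C1*cos(2*x)*exp(-x) + C2*exp(-x)*sin(2*x)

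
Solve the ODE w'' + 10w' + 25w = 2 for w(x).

Characteristic equation r² + 10r + 25 = 0 has discriminant (10)² - 4·(25) = 0, so r = -5 is a repeated root.
Hence w_h = (C1 + C2*x)*exp(-5*x).
For the particular solution try w_p = A0. Substituting and matching coefficients of each power of x gives A0 = 2/25, so w_p = 2/25.

w = 2/25 + C1*exp(-5*x) + C2*x*exp(-5*x)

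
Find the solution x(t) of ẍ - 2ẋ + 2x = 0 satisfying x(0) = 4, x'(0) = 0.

x = -4*exp(t)*sin(t) + 4*cos(t)*exp(t)

Characteristic equation r² - 2r + 2 = 0 has discriminant (-2)² - 4·(2) = -4 < 0, so r = 1 ± i.
Hence x_h = C1*cos(t)*exp(t) + C2*exp(t)*sin(t).
Apply the initial conditions: x(0) = C1 = 4 and x'(0) = C1 + C2 = 0. Solving gives C1 = 4, C2 = -4.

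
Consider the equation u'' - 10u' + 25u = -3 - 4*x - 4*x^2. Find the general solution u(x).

u = -139/625 - 36*x/125 - 4*x**2/25 + C1*exp(5*x) + C2*x*exp(5*x)

Characteristic equation r² - 10r + 25 = 0 has discriminant (-10)² - 4·(25) = 0, so r = 5 is a repeated root.
Hence u_h = (C1 + C2*x)*exp(5*x).
For the particular solution try u_p = A0 + A1*x + A2*x^2. Substituting and matching coefficients of each power of x gives A0 = -139/625, A1 = -36/125, A2 = -4/25, so u_p = -139/625 - 36*x/125 - 4*x^2/25.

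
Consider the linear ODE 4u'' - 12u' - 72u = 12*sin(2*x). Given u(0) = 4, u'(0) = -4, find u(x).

Divide through by 4: u'' - 3u' - 18u = 3*sin(2*x).
Characteristic equation r² - 3r - 18 = 0 factors as (r - 6)(r + 3) = 0, so r = 6, -3.
Hence u_h = C1*exp(6*x) + C2*exp(-3*x).
Try u_p = A*cos(2*x) + B*sin(2*x). Substituting and equating the coefficients of cos(2x) and sin(2x) gives A = 9/260, B = -33/260, so u_p = -33*sin(2*x)/260 + 9*cos(2*x)/260.
General solution: u = -33*sin(2*x)/260 + 9*cos(2*x)/260 + C1*exp(6*x) + C2*exp(-3*x).
Apply the initial conditions: u(0) = 9/260 + C1 + C2 = 4 and u'(0) = -33/130 - 3*C2 + 6*C1 = -4. Solving gives C1 = 163/180, C2 = 358/117.

u = -33*sin(2*x)/260 + 9*cos(2*x)/260 + 163*exp(6*x)/180 + 358*exp(-3*x)/117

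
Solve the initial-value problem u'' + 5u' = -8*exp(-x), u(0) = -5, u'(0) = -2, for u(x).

Characteristic equation r² + 5r = 0 factors as (r + 5)r = 0, so r = -5, 0.
Hence u_h = C1*exp(-5*x) + C2.
Try u_p = A*exp(-x). Substituting into the equation and dividing by exp(-x) gives A = 2, so u_p = 2*exp(-x).
General solution: u = C2 + 2*exp(-x) + C1*exp(-5*x).
Apply the initial conditions: u(0) = 2 + C1 + C2 = -5 and u'(0) = -2 - 5*C1 = -2. Solving gives C1 = 0, C2 = -7.

u = -7 + 2*exp(-x)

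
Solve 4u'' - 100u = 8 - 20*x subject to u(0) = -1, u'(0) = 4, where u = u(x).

Divide through by 4: u'' - 25u = 2 - 5*x.
Characteristic equation r² - 25 = 0 factors as (r + 5)(r - 5) = 0, so r = -5, 5.
Hence u_h = C1*exp(-5*x) + C2*exp(5*x).
For the particular solution try u_p = A0 + A1*x. Substituting and matching coefficients of each power of x gives A0 = -2/25, A1 = 1/5, so u_p = -2/25 + x/5.
General solution: u = -2/25 + x/5 + C1*exp(-5*x) + C2*exp(5*x).
Apply the initial conditions: u(0) = -2/25 + C1 + C2 = -1 and u'(0) = 1/5 - 5*C1 + 5*C2 = 4. Solving gives C1 = -21/25, C2 = -2/25.

u = -2/25 - 21*exp(-5*x)/25 - 2*exp(5*x)/25 + x/5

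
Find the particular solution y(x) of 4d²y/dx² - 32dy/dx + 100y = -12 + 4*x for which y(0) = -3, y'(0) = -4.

y = -67/625 + x/25 - 1808*cos(3*x)*exp(4*x)/625 + 1569*exp(4*x)*sin(3*x)/625

Divide through by 4: y'' - 8y' + 25y = -3 + x.
Characteristic equation r² - 8r + 25 = 0 has discriminant (-8)² - 4·(25) = -36 < 0, so r = 4 ± 3i.
Hence y_h = C1*cos(3*x)*exp(4*x) + C2*exp(4*x)*sin(3*x).
For the particular solution try y_p = A0 + A1*x. Substituting and matching coefficients of each power of x gives A0 = -67/625, A1 = 1/25, so y_p = -67/625 + x/25.
General solution: y = -67/625 + x/25 + C1*cos(3*x)*exp(4*x) + C2*exp(4*x)*sin(3*x).
Apply the initial conditions: y(0) = -67/625 + C1 = -3 and y'(0) = 1/25 + 3*C2 + 4*C1 = -4. Solving gives C1 = -1808/625, C2 = 1569/625.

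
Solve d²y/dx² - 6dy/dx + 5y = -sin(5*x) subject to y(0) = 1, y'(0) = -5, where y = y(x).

Characteristic equation r² - 6r + 5 = 0 factors as (r - 5)(r - 1) = 0, so r = 5, 1.
Hence y_h = C1*exp(5*x) + C2*exp(x).
Try y_p = A*cos(5*x) + B*sin(5*x). Substituting and equating the coefficients of cos(5x) and sin(5x) gives A = -3/130, B = 1/65, so y_p = -3*cos(5*x)/130 + sin(5*x)/65.
General solution: y = -3*cos(5*x)/130 + sin(5*x)/65 + C1*exp(5*x) + C2*exp(x).
Apply the initial conditions: y(0) = -3/130 + C1 + C2 = 1 and y'(0) = 1/13 + C2 + 5*C1 = -5. Solving gives C1 = -61/40, C2 = 265/104.

y = -61*exp(5*x)/40 - 3*cos(5*x)/130 + sin(5*x)/65 + 265*exp(x)/104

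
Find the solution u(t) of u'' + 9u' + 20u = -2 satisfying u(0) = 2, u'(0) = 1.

Characteristic equation r² + 9r + 20 = 0 factors as (r + 5)(r + 4) = 0, so r = -5, -4.
Hence u_h = C1*exp(-5*t) + C2*exp(-4*t).
For the particular solution try u_p = A0. Substituting and matching coefficients of each power of t gives A0 = -1/10, so u_p = -1/10.
General solution: u = -1/10 + C1*exp(-5*t) + C2*exp(-4*t).
Apply the initial conditions: u(0) = -1/10 + C1 + C2 = 2 and u'(0) = -5*C1 - 4*C2 = 1. Solving gives C1 = -47/5, C2 = 23/2.

u = -1/10 - 47*exp(-5*t)/5 + 23*exp(-4*t)/2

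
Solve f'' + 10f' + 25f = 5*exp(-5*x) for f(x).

f = C1*exp(-5*x) + 5*x**2*exp(-5*x)/2 + C2*x*exp(-5*x)

Characteristic equation r² + 10r + 25 = 0 has discriminant (10)² - 4·(25) = 0, so r = -5 is a repeated root.
Hence f_h = (C1 + C2*x)*exp(-5*x).
Since exp(-5*x) solves the homogeneous equation (r = -5 is a root of multiplicity 2), multiply the trial by x^2. Try f_p = A*x^2*exp(-5*x). Substituting into the equation and dividing by exp(-5*x) gives A = 5/2, so f_p = 5*x^2*exp(-5*x)/2.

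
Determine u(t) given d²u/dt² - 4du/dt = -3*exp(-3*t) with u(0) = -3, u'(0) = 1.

Characteristic equation r² - 4r = 0 factors as (r - 4)r = 0, so r = 4, 0.
Hence u_h = C1*exp(4*t) + C2.
Try u_p = A*exp(-3*t). Substituting into the equation and dividing by exp(-3*t) gives A = -1/7, so u_p = -exp(-3*t)/7.
General solution: u = C2 - exp(-3*t)/7 + C1*exp(4*t).
Apply the initial conditions: u(0) = -1/7 + C1 + C2 = -3 and u'(0) = 3/7 + 4*C1 = 1. Solving gives C1 = 1/7, C2 = -3.

u = -3 - exp(-3*t)/7 + exp(4*t)/7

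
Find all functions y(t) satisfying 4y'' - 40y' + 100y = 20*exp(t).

y = 5*exp(t)/16 + C1*exp(5*t) + C2*t*exp(5*t)

Divide through by 4: y'' - 10y' + 25y = 5*exp(t).
Characteristic equation r² - 10r + 25 = 0 has discriminant (-10)² - 4·(25) = 0, so r = 5 is a repeated root.
Hence y_h = (C1 + C2*t)*exp(5*t).
Try y_p = A*exp(t). Substituting into the equation and dividing by exp(t) gives A = 5/16, so y_p = 5*exp(t)/16.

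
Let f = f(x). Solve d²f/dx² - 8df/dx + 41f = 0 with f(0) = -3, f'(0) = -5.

f = -3*cos(5*x)*exp(4*x) + 7*exp(4*x)*sin(5*x)/5

Characteristic equation r² - 8r + 41 = 0 has discriminant (-8)² - 4·(41) = -100 < 0, so r = 4 ± 5i.
Hence f_h = C1*cos(5*x)*exp(4*x) + C2*exp(4*x)*sin(5*x).
Apply the initial conditions: f(0) = C1 = -3 and f'(0) = 4*C1 + 5*C2 = -5. Solving gives C1 = -3, C2 = 7/5.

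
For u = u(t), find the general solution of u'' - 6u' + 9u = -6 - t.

Characteristic equation r² - 6r + 9 = 0 has discriminant (-6)² - 4·(9) = 0, so r = 3 is a repeated root.
Hence u_h = (C1 + C2*t)*exp(3*t).
For the particular solution try u_p = A0 + A1*t. Substituting and matching coefficients of each power of t gives A0 = -20/27, A1 = -1/9, so u_p = -20/27 - t/9.

u = -20/27 - t/9 + C1*exp(3*t) + C2*t*exp(3*t)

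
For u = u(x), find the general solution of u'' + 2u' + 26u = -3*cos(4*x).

Characteristic equation r² + 2r + 26 = 0 has discriminant (2)² - 4·(26) = -100 < 0, so r = -1 ± 5i.
Hence u_h = C1*cos(5*x)*exp(-x) + C2*exp(-x)*sin(5*x).
Try u_p = A*cos(4*x) + B*sin(4*x). Substituting and equating the coefficients of cos(4x) and sin(4x) gives A = -15/82, B = -6/41, so u_p = -15*cos(4*x)/82 - 6*sin(4*x)/41.

u = -15*cos(4*x)/82 - 6*sin(4*x)/41 + C1*cos(5*x)*exp(-x) + C2*exp(-x)*sin(5*x)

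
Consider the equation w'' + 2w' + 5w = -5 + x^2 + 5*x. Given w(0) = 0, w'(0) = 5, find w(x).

w = -177/125 + x**2/5 + 21*x/25 + 177*cos(2*x)*exp(-x)/125 + 697*exp(-x)*sin(2*x)/250

Characteristic equation r² + 2r + 5 = 0 has discriminant (2)² - 4·(5) = -16 < 0, so r = -1 ± 2i.
Hence w_h = C1*cos(2*x)*exp(-x) + C2*exp(-x)*sin(2*x).
For the particular solution try w_p = A0 + A1*x + A2*x^2. Substituting and matching coefficients of each power of x gives A0 = -177/125, A1 = 21/25, A2 = 1/5, so w_p = -177/125 + x^2/5 + 21*x/25.
General solution: w = -177/125 + x^2/5 + 21*x/25 + C1*cos(2*x)*exp(-x) + C2*exp(-x)*sin(2*x).
Apply the initial conditions: w(0) = -177/125 + C1 = 0 and w'(0) = 21/25 - C1 + 2*C2 = 5. Solving gives C1 = 177/125, C2 = 697/250.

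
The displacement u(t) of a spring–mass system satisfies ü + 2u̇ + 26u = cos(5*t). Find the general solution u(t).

u = cos(5*t)/101 + 10*sin(5*t)/101 + C1*cos(5*t)*exp(-t) + C2*exp(-t)*sin(5*t)

Characteristic equation r² + 2r + 26 = 0 has discriminant (2)² - 4·(26) = -100 < 0, so r = -1 ± 5i.
Hence u_h = C1*cos(5*t)*exp(-t) + C2*exp(-t)*sin(5*t).
Try u_p = A*cos(5*t) + B*sin(5*t). Substituting and equating the coefficients of cos(5t) and sin(5t) gives A = 1/101, B = 10/101, so u_p = cos(5*t)/101 + 10*sin(5*t)/101.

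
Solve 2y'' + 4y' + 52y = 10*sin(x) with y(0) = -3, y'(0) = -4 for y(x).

y = -10*cos(x)/629 + 125*sin(x)/629 - 4518*exp(-x)*sin(5*x)/3145 - 1877*cos(5*x)*exp(-x)/629

Divide through by 2: y'' + 2y' + 26y = 5*sin(x).
Characteristic equation r² + 2r + 26 = 0 has discriminant (2)² - 4·(26) = -100 < 0, so r = -1 ± 5i.
Hence y_h = C1*cos(5*x)*exp(-x) + C2*exp(-x)*sin(5*x).
Try y_p = A*cos(x) + B*sin(x). Substituting and equating the coefficients of cos(x) and sin(x) gives A = -10/629, B = 125/629, so y_p = -10*cos(x)/629 + 125*sin(x)/629.
General solution: y = -10*cos(x)/629 + 125*sin(x)/629 + C1*cos(5*x)*exp(-x) + C2*exp(-x)*sin(5*x).
Apply the initial conditions: y(0) = -10/629 + C1 = -3 and y'(0) = 125/629 - C1 + 5*C2 = -4. Solving gives C1 = -1877/629, C2 = -4518/3145.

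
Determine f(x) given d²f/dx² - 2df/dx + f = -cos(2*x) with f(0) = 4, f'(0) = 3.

Characteristic equation r² - 2r + 1 = 0 has discriminant (-2)² - 4·(1) = 0, so r = 1 is a repeated root.
Hence f_h = (C1 + C2*x)*exp(x).
Try f_p = A*cos(2*x) + B*sin(2*x). Substituting and equating the coefficients of cos(2x) and sin(2x) gives A = 3/25, B = 4/25, so f_p = 3*cos(2*x)/25 + 4*sin(2*x)/25.
General solution: f = 3*cos(2*x)/25 + 4*sin(2*x)/25 + C1*exp(x) + C2*x*exp(x).
Apply the initial conditions: f(0) = 3/25 + C1 = 4 and f'(0) = 8/25 + C1 + C2 = 3. Solving gives C1 = 97/25, C2 = -6/5.

f = 3*cos(2*x)/25 + 4*sin(2*x)/25 + 97*exp(x)/25 - 6*x*exp(x)/5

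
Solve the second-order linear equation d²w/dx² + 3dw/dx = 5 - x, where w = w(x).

Characteristic equation r² + 3r = 0 factors as (r + 3)r = 0, so r = -3, 0.
Hence w_h = C1*exp(-3*x) + C2.
Since 0 is a characteristic root (multiplicity 1), multiply the polynomial trial by x: try w_p = x*(A0 + A1*x). Substituting and matching coefficients of each power of x gives A0 = 16/9, A1 = -1/6, so w_p = -x^2/6 + 16*x/9.

w = C2 - x**2/6 + 16*x/9 + C1*exp(-3*x)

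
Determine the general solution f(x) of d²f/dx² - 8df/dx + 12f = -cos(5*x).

Characteristic equation r² - 8r + 12 = 0 factors as (r - 6)(r - 2) = 0, so r = 6, 2.
Hence f_h = C1*exp(6*x) + C2*exp(2*x).
Try f_p = A*cos(5*x) + B*sin(5*x). Substituting and equating the coefficients of cos(5x) and sin(5x) gives A = 13/1769, B = 40/1769, so f_p = 13*cos(5*x)/1769 + 40*sin(5*x)/1769.

f = 13*cos(5*x)/1769 + 40*sin(5*x)/1769 + C1*exp(6*x) + C2*exp(2*x)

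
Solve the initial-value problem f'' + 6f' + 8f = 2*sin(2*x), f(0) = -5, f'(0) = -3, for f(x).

f = -45*exp(-2*x)/4 - 3*cos(2*x)/20 + sin(2*x)/20 + 32*exp(-4*x)/5

Characteristic equation r² + 6r + 8 = 0 factors as (r + 2)(r + 4) = 0, so r = -2, -4.
Hence f_h = C1*exp(-2*x) + C2*exp(-4*x).
Try f_p = A*cos(2*x) + B*sin(2*x). Substituting and equating the coefficients of cos(2x) and sin(2x) gives A = -3/20, B = 1/20, so f_p = -3*cos(2*x)/20 + sin(2*x)/20.
General solution: f = -3*cos(2*x)/20 + sin(2*x)/20 + C1*exp(-2*x) + C2*exp(-4*x).
Apply the initial conditions: f(0) = -3/20 + C1 + C2 = -5 and f'(0) = 1/10 - 4*C2 - 2*C1 = -3. Solving gives C1 = -45/4, C2 = 32/5.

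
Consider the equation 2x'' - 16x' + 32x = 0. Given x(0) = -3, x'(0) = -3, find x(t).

x = -3*exp(4*t) + 9*t*exp(4*t)

Divide through by 2: x'' - 8x' + 16x = 0.
Characteristic equation r² - 8r + 16 = 0 has discriminant (-8)² - 4·(16) = 0, so r = 4 is a repeated root.
Hence x_h = (C1 + C2*t)*exp(4*t).
Apply the initial conditions: x(0) = C1 = -3 and x'(0) = C2 + 4*C1 = -3. Solving gives C1 = -3, C2 = 9.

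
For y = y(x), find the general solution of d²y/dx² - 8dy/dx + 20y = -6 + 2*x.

Characteristic equation r² - 8r + 20 = 0 has discriminant (-8)² - 4·(20) = -16 < 0, so r = 4 ± 2i.
Hence y_h = C1*cos(2*x)*exp(4*x) + C2*exp(4*x)*sin(2*x).
For the particular solution try y_p = A0 + A1*x. Substituting and matching coefficients of each power of x gives A0 = -13/50, A1 = 1/10, so y_p = -13/50 + x/10.

y = -13/50 + x/10 + C1*cos(2*x)*exp(4*x) + C2*exp(4*x)*sin(2*x)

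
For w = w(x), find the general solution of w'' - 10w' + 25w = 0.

Characteristic equation r² - 10r + 25 = 0 has discriminant (-10)² - 4·(25) = 0, so r = 5 is a repeated root.
Hence w_h = (C1 + C2*x)*exp(5*x).

w = C1*exp(5*x) + C2*x*exp(5*x)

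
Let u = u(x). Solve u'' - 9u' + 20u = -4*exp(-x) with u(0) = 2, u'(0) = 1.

u = -23*exp(5*x)/3 - 2*exp(-x)/15 + 49*exp(4*x)/5

Characteristic equation r² - 9r + 20 = 0 factors as (r - 5)(r - 4) = 0, so r = 5, 4.
Hence u_h = C1*exp(5*x) + C2*exp(4*x).
Try u_p = A*exp(-x). Substituting into the equation and dividing by exp(-x) gives A = -2/15, so u_p = -2*exp(-x)/15.
General solution: u = -2*exp(-x)/15 + C1*exp(5*x) + C2*exp(4*x).
Apply the initial conditions: u(0) = -2/15 + C1 + C2 = 2 and u'(0) = 2/15 + 4*C2 + 5*C1 = 1. Solving gives C1 = -23/3, C2 = 49/5.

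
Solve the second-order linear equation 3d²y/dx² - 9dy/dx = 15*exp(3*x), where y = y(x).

y = C2 + C1*exp(3*x) + 5*x*exp(3*x)/3

Divide through by 3: y'' - 3y' = 5*exp(3*x).
Characteristic equation r² - 3r = 0 factors as (r - 3)r = 0, so r = 3, 0.
Hence y_h = C1*exp(3*x) + C2.
Since exp(3*x) solves the homogeneous equation (r = 3 is a root of multiplicity 1), multiply the trial by x. Try y_p = A*x*exp(3*x). Substituting into the equation and dividing by exp(3*x) gives A = 5/3, so y_p = 5*x*exp(3*x)/3.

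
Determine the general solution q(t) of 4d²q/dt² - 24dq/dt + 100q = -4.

Divide through by 4: q'' - 6q' + 25q = -1.
Characteristic equation r² - 6r + 25 = 0 has discriminant (-6)² - 4·(25) = -64 < 0, so r = 3 ± 4i.
Hence q_h = C1*cos(4*t)*exp(3*t) + C2*exp(3*t)*sin(4*t).
For the particular solution try q_p = A0. Substituting and matching coefficients of each power of t gives A0 = -1/25, so q_p = -1/25.

q = -1/25 + C1*cos(4*t)*exp(3*t) + C2*exp(3*t)*sin(4*t)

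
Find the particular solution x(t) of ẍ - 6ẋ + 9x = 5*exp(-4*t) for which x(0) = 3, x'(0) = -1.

x = 5*exp(-4*t)/49 + 142*exp(3*t)/49 - 65*t*exp(3*t)/7

Characteristic equation r² - 6r + 9 = 0 has discriminant (-6)² - 4·(9) = 0, so r = 3 is a repeated root.
Hence x_h = (C1 + C2*t)*exp(3*t).
Try x_p = A*exp(-4*t). Substituting into the equation and dividing by exp(-4*t) gives A = 5/49, so x_p = 5*exp(-4*t)/49.
General solution: x = 5*exp(-4*t)/49 + C1*exp(3*t) + C2*t*exp(3*t).
Apply the initial conditions: x(0) = 5/49 + C1 = 3 and x'(0) = -20/49 + C2 + 3*C1 = -1. Solving gives C1 = 142/49, C2 = -65/7.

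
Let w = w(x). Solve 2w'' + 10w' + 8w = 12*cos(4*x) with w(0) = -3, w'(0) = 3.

w = -53*exp(-x)/17 - 9*cos(4*x)/68 + exp(-4*x)/4 + 15*sin(4*x)/68

Divide through by 2: w'' + 5w' + 4w = 6*cos(4*x).
Characteristic equation r² + 5r + 4 = 0 factors as (r + 1)(r + 4) = 0, so r = -1, -4.
Hence w_h = C1*exp(-x) + C2*exp(-4*x).
Try w_p = A*cos(4*x) + B*sin(4*x). Substituting and equating the coefficients of cos(4x) and sin(4x) gives A = -9/68, B = 15/68, so w_p = -9*cos(4*x)/68 + 15*sin(4*x)/68.
General solution: w = -9*cos(4*x)/68 + 15*sin(4*x)/68 + C1*exp(-x) + C2*exp(-4*x).
Apply the initial conditions: w(0) = -9/68 + C1 + C2 = -3 and w'(0) = 15/17 - C1 - 4*C2 = 3. Solving gives C1 = -53/17, C2 = 1/4.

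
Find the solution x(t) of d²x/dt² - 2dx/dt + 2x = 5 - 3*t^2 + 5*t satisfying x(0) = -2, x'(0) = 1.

Characteristic equation r² - 2r + 2 = 0 has discriminant (-2)² - 4·(2) = -4 < 0, so r = 1 ± i.
Hence x_h = C1*cos(t)*exp(t) + C2*exp(t)*sin(t).
For the particular solution try x_p = A0 + A1*t + A2*t^2. Substituting and matching coefficients of each power of t gives A0 = 7/2, A1 = -1/2, A2 = -3/2, so x_p = 7/2 - 3*t^2/2 - t/2.
General solution: x = 7/2 - 3*t^2/2 - t/2 + C1*cos(t)*exp(t) + C2*exp(t)*sin(t).
Apply the initial conditions: x(0) = 7/2 + C1 = -2 and x'(0) = -1/2 + C1 + C2 = 1. Solving gives C1 = -11/2, C2 = 7.

x = 7/2 - 3*t**2/2 - t/2 + 7*exp(t)*sin(t) - 11*cos(t)*exp(t)/2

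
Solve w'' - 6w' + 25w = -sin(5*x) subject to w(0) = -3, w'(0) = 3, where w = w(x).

Characteristic equation r² - 6r + 25 = 0 has discriminant (-6)² - 4·(25) = -64 < 0, so r = 3 ± 4i.
Hence w_h = C1*cos(4*x)*exp(3*x) + C2*exp(3*x)*sin(4*x).
Try w_p = A*cos(5*x) + B*sin(5*x). Substituting and equating the coefficients of cos(5x) and sin(5x) gives A = -1/30, B = 0, so w_p = -cos(5*x)/30.
General solution: w = -cos(5*x)/30 + C1*cos(4*x)*exp(3*x) + C2*exp(3*x)*sin(4*x).
Apply the initial conditions: w(0) = -1/30 + C1 = -3 and w'(0) = 3*C1 + 4*C2 = 3. Solving gives C1 = -89/30, C2 = 119/40.

w = -cos(5*x)/30 - 89*cos(4*x)*exp(3*x)/30 + 119*exp(3*x)*sin(4*x)/40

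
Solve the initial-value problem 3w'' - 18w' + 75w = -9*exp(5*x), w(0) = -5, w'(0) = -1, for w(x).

w = -3*exp(5*x)/20 - 97*cos(4*x)*exp(3*x)/20 + 143*exp(3*x)*sin(4*x)/40

Divide through by 3: w'' - 6w' + 25w = -3*exp(5*x).
Characteristic equation r² - 6r + 25 = 0 has discriminant (-6)² - 4·(25) = -64 < 0, so r = 3 ± 4i.
Hence w_h = C1*cos(4*x)*exp(3*x) + C2*exp(3*x)*sin(4*x).
Try w_p = A*exp(5*x). Substituting into the equation and dividing by exp(5*x) gives A = -3/20, so w_p = -3*exp(5*x)/20.
General solution: w = -3*exp(5*x)/20 + C1*cos(4*x)*exp(3*x) + C2*exp(3*x)*sin(4*x).
Apply the initial conditions: w(0) = -3/20 + C1 = -5 and w'(0) = -3/4 + 3*C1 + 4*C2 = -1. Solving gives C1 = -97/20, C2 = 143/40.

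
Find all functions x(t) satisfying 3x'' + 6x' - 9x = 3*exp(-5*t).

x = exp(-5*t)/12 + C1*exp(-3*t) + C2*exp(t)

Divide through by 3: x'' + 2x' - 3x = exp(-5*t).
Characteristic equation r² + 2r - 3 = 0 factors as (r + 3)(r - 1) = 0, so r = -3, 1.
Hence x_h = C1*exp(-3*t) + C2*exp(t).
Try x_p = A*exp(-5*t). Substituting into the equation and dividing by exp(-5*t) gives A = 1/12, so x_p = exp(-5*t)/12.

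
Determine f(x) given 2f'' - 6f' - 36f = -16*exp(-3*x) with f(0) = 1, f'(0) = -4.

f = -17*exp(6*x)/81 + 98*exp(-3*x)/81 + 8*x*exp(-3*x)/9

Divide through by 2: f'' - 3f' - 18f = -8*exp(-3*x).
Characteristic equation r² - 3r - 18 = 0 factors as (r - 6)(r + 3) = 0, so r = 6, -3.
Hence f_h = C1*exp(6*x) + C2*exp(-3*x).
Since exp(-3*x) solves the homogeneous equation (r = -3 is a root of multiplicity 1), multiply the trial by x. Try f_p = A*x*exp(-3*x). Substituting into the equation and dividing by exp(-3*x) gives A = 8/9, so f_p = 8*x*exp(-3*x)/9.
General solution: f = C1*exp(6*x) + C2*exp(-3*x) + 8*x*exp(-3*x)/9.
Apply the initial conditions: f(0) = C1 + C2 = 1 and f'(0) = 8/9 - 3*C2 + 6*C1 = -4. Solving gives C1 = -17/81, C2 = 98/81.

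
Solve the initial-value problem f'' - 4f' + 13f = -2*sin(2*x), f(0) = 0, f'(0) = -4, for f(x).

f = -18*sin(2*x)/145 - 16*cos(2*x)/145 - 192*exp(2*x)*sin(3*x)/145 + 16*cos(3*x)*exp(2*x)/145

Characteristic equation r² - 4r + 13 = 0 has discriminant (-4)² - 4·(13) = -36 < 0, so r = 2 ± 3i.
Hence f_h = C1*cos(3*x)*exp(2*x) + C2*exp(2*x)*sin(3*x).
Try f_p = A*cos(2*x) + B*sin(2*x). Substituting and equating the coefficients of cos(2x) and sin(2x) gives A = -16/145, B = -18/145, so f_p = -18*sin(2*x)/145 - 16*cos(2*x)/145.
General solution: f = -18*sin(2*x)/145 - 16*cos(2*x)/145 + C1*cos(3*x)*exp(2*x) + C2*exp(2*x)*sin(3*x).
Apply the initial conditions: f(0) = -16/145 + C1 = 0 and f'(0) = -36/145 + 2*C1 + 3*C2 = -4. Solving gives C1 = 16/145, C2 = -192/145.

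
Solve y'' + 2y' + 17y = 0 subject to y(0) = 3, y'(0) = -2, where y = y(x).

Characteristic equation r² + 2r + 17 = 0 has discriminant (2)² - 4·(17) = -64 < 0, so r = -1 ± 4i.
Hence y_h = C1*cos(4*x)*exp(-x) + C2*exp(-x)*sin(4*x).
Apply the initial conditions: y(0) = C1 = 3 and y'(0) = -C1 + 4*C2 = -2. Solving gives C1 = 3, C2 = 1/4.

y = 3*cos(4*x)*exp(-x) + exp(-x)*sin(4*x)/4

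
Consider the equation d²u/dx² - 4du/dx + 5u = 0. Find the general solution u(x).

Characteristic equation r² - 4r + 5 = 0 has discriminant (-4)² - 4·(5) = -4 < 0, so r = 2 ± i.
Hence u_h = C1*cos(x)*exp(2*x) + C2*exp(2*x)*sin(x).

u = C1*cos(x)*exp(2*x) + C2*exp(2*x)*sin(x)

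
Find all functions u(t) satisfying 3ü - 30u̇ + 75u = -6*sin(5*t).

Divide through by 3: u'' - 10u' + 25u = -2*sin(5*t).
Characteristic equation r² - 10r + 25 = 0 has discriminant (-10)² - 4·(25) = 0, so r = 5 is a repeated root.
Hence u_h = (C1 + C2*t)*exp(5*t).
Try u_p = A*cos(5*t) + B*sin(5*t). Substituting and equating the coefficients of cos(5t) and sin(5t) gives A = -1/25, B = 0, so u_p = -cos(5*t)/25.

u = -cos(5*t)/25 + C1*exp(5*t) + C2*t*exp(5*t)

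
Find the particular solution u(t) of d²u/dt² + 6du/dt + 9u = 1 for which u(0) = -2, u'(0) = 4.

u = 1/9 - 19*exp(-3*t)/9 - 7*t*exp(-3*t)/3

Characteristic equation r² + 6r + 9 = 0 has discriminant (6)² - 4·(9) = 0, so r = -3 is a repeated root.
Hence u_h = (C1 + C2*t)*exp(-3*t).
For the particular solution try u_p = A0. Substituting and matching coefficients of each power of t gives A0 = 1/9, so u_p = 1/9.
General solution: u = 1/9 + C1*exp(-3*t) + C2*t*exp(-3*t).
Apply the initial conditions: u(0) = 1/9 + C1 = -2 and u'(0) = C2 - 3*C1 = 4. Solving gives C1 = -19/9, C2 = -7/3.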